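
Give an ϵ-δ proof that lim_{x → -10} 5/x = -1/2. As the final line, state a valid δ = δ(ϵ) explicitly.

δ = min(5, 10ϵ)

Suppose ϵ > 0. We seek δ > 0 such that 0 < |x + 10| < δ implies |5/x + 1/2| < ϵ.
|5/x + 1/2| = 5·|-10 − x|/(10·|x|) = 5|x + 10|/(10|x|).
Restrict δ ≤ 5. Then |x + 10| < 5 gives |x| > 5, so 10|x| > 50.
Then |5/x + 1/2| < 5|x + 10|/50, which is < ϵ when |x + 10| < 10ϵ.
Take δ = min(5, 10ϵ). Then 0 < |x + 10| < δ gives both |x + 10| < 5 and |x + 10| < 10ϵ, so |5/x + 1/2| < ϵ.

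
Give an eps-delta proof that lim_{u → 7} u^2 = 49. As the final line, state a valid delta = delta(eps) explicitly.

Fix eps > 0. We seek delta > 0 with 0 < |u − 7| < delta ⇒ |u^2 − 49| < eps.
Factor: u^2 − 49 = (u − 7)(u + 7), so |u^2 − 49| = |u − 7|·|u + 7|.
Restrict delta ≤ 1. Then |u − 7| < 1 gives |u| < 8, so by the triangle inequality |u + 7| ≤ 8 + 7 = 15.
Hence |u^2 − 49| ≤ 15|u − 7|, which is < eps once |u − 7| < eps/15.
Take delta = min(1, eps/15). If 0 < |u − 7| < delta then both bounds hold and |u^2 − 49| ≤ 15|u − 7| < 15·(eps/15) = eps.

delta = min(1, eps/15)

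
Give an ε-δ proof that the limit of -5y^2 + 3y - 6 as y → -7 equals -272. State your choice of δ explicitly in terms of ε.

Fix ε > 0. We want δ > 0 such that 0 < |y + 7| < δ implies |(-5y^2 + 3y - 6) + 272| < ε.
(-5y^2 + 3y - 6) + 272 = -5y^2 + 3y + 266 = (y + 7)(-5y + 38).
So |(-5y^2 + 3y - 6) + 272| = |y + 7|·|-5y + 38|.
Assume first that |y + 7| < 2, so |y| < 9. Then |-5y + 38| ≤ 5·9 + 38 = 83.
Hence |(-5y^2 + 3y - 6) + 272| ≤ 83|y + 7| < ε provided |y + 7| < ε/83.
Choosing δ = min(2, ε/83) ensures both conditions, hence |(-5y^2 + 3y - 6) + 272| < ε.

δ = min(2, ε/83)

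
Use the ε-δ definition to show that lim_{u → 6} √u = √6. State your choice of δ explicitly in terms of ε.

δ = min(6, √6·ε)

Fix ε > 0. We want δ > 0 such that 0 < |u − 6| < δ implies |√u − √6| < ε.
Rationalise: √u − √6 = (u − 6)/(√u + √6), so |√u − √6| = |u − 6|/(√u + √6).
Restrict δ ≤ 6 so that |u − 6| < 6 forces u > 0, and then √u + √6 > √6.
Hence |√u − √6| < |u − 6|/√6, which is < ε once |u − 6| < √6·ε.
Take δ = min(6, √6·ε). If 0 < |u − 6| < δ then u > 0 and |√u − √6| < |u − 6|/√6 < ε.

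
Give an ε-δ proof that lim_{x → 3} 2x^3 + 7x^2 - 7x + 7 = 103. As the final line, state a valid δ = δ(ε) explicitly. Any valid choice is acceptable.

Suppose ε > 0. We want δ > 0 such that 0 < |x − 3| < δ implies |(2x^3 + 7x^2 - 7x + 7) − 103| < ε.
(2x^3 + 7x^2 - 7x + 7) − 103 = 2x^3 + 7x^2 - 7x - 96 = (x − 3)(2x^2 + 13x + 32).
So |(2x^3 + 7x^2 - 7x + 7) − 103| = |x − 3|·|2x^2 + 13x + 32|.
Assume first that |x − 3| < 2, so |x| < 5. Then |2x^2 + 13x + 32| ≤ 2·5^2 + 13·5 + 32 = 147.
Hence |(2x^3 + 7x^2 - 7x + 7) − 103| ≤ 147|x − 3| < ε provided |x − 3| < ε/147.
Choosing δ = min(2, ε/147) ensures both conditions, hence |(2x^3 + 7x^2 - 7x + 7) − 103| < ε.

δ = min(2, ε/147)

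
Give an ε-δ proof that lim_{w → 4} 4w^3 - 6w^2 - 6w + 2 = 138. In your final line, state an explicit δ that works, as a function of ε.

δ = min(1, ε/184)

Fix ε > 0. We want δ > 0 such that 0 < |w − 4| < δ implies |(4w^3 - 6w^2 - 6w + 2) − 138| < ε.
(4w^3 - 6w^2 - 6w + 2) − 138 = 4w^3 - 6w^2 - 6w - 136 = (w − 4)(4w^2 + 10w + 34).
So |(4w^3 - 6w^2 - 6w + 2) − 138| = |w − 4|·|4w^2 + 10w + 34|.
Assume first that |w − 4| < 1, so |w| < 5. Then |4w^2 + 10w + 34| ≤ 4·5^2 + 10·5 + 34 = 184.
Hence |(4w^3 - 6w^2 - 6w + 2) − 138| ≤ 184|w − 4| < ε provided |w − 4| < ε/184.
Take δ = min(1, ε/184). Then 0 < |w − 4| < δ gives both |w − 4| < 1 and |w − 4| < ε/184, so |(4w^3 - 6w^2 - 6w + 2) − 138| < ε.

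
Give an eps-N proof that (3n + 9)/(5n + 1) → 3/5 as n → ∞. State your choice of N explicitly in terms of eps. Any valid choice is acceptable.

Suppose eps > 0. For n ≥ 1, |(3n + 9)/(5n + 1) − (3/5)| = |42|/(5(5n + 1)) = 42/(5(5n + 1)).
Since 5n + 1 ≥ 5n for n ≥ 1, this is ≤ 42/(5·5n) = (42/25)/n.
So |(3n + 9)/(5n + 1) − (3/5)| < eps whenever n > (42/25)/eps.
Take N = (42/25)/eps. If n > N then |(3n + 9)/(5n + 1) − (3/5)| ≤ (42/25)/n < eps.

N = (42/25)/eps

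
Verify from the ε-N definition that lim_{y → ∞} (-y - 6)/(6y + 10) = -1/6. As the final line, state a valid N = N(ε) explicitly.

N = (13/18)/ε

Let ε > 0 be given. We seek N > 0 such that y > N implies |(-y - 6)/(6y + 10) + 1/6| < ε.
(-y - 6)/(6y + 10) + 1/6 = (6(-y - 6) − (-1)(6y + 10)) / (6(6y + 10)) = -26/(6(6y + 10)).
For y > 0 we have 6y + 10 > 6y, so |(-y - 6)/(6y + 10) + 1/6| = 26/(6(6y + 10)) < 26/(6·6y) = (13/18)/y.
Thus |(-y - 6)/(6y + 10) + 1/6| < ε whenever y > (13/18)/ε.
Take N = (13/18)/ε. If y > N then |(-y - 6)/(6y + 10) + 1/6| < (13/18)/y < ε.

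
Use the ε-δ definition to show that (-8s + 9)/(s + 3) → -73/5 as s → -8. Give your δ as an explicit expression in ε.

δ = min(5/2, (25/66)ε)

Let ε > 0. We want δ > 0 with 0 < |s + 8| < δ ⇒ |(-8s + 9)/(s + 3) + 73/5| < ε.
Combining over a common denominator, (-8s + 9)/(s + 3) + 73/5 = [(-8s + 9)·(-5) − 73·(s + 3)] / [(-5)·(s + 3)] = -33(s + 8) / ((-5)(s + 3)).
So |(-8s + 9)/(s + 3) + 73/5| = 33|s + 8| / (5·|s + 3|).
Require δ ≤ 5/2, so |s + 3| ≥ |-5| − |s + 8| > 5 − 5/2 = 5/2.
Hence |(-8s + 9)/(s + 3) + 73/5| < 33|s + 8|/(5·(5/2)) = (66/25)|s + 8|, which is < ε once |s + 8| < (25/66)ε.
Take δ = min(5/2, (25/66)ε). Then 0 < |s + 8| < δ forces both bounds, so |(-8s + 9)/(s + 3) + 73/5| < ε.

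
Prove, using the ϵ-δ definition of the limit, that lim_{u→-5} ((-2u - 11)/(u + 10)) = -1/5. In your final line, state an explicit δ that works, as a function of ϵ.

δ = min(5/2, (25/18)ϵ)

Let ϵ > 0 be given. We want δ > 0 with 0 < |u + 5| < δ ⇒ |(-2u - 11)/(u + 10) + 1/5| < ϵ.
Combining over a common denominator, (-2u - 11)/(u + 10) + 1/5 = [(-2u - 11)·5 − (-1)·(u + 10)] / [5·(u + 10)] = -9(u + 5) / (5(u + 10)).
So |(-2u - 11)/(u + 10) + 1/5| = 9|u + 5| / (5·|u + 10|).
Require δ ≤ 5/2, so |u + 10| ≥ |5| − |u + 5| > 5 − 5/2 = 5/2.
Hence |(-2u - 11)/(u + 10) + 1/5| < 9|u + 5|/(5·(5/2)) = (18/25)|u + 5|, which is < ϵ once |u + 5| < (25/18)ϵ.
Take δ = min(5/2, (25/18)ϵ). Then 0 < |u + 5| < δ forces both bounds, so |(-2u - 11)/(u + 10) + 1/5| < ϵ.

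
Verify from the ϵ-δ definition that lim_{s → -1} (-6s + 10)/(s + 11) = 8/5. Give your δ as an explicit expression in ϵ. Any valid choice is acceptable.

Fix ϵ > 0. We want δ > 0 with 0 < |s + 1| < δ ⇒ |(-6s + 10)/(s + 11) − (8/5)| < ϵ.
Combining over a common denominator, (-6s + 10)/(s + 11) − (8/5) = [(-6s + 10)·10 − 16·(s + 11)] / [10·(s + 11)] = -76(s + 1) / (10(s + 11)).
So |(-6s + 10)/(s + 11) − (8/5)| = 76|s + 1| / (10·|s + 11|).
Require δ ≤ 5, so |s + 11| ≥ |10| − |s + 1| > 10 − 5 = 5.
Hence |(-6s + 10)/(s + 11) − (8/5)| < 76|s + 1|/(10·5) = (38/25)|s + 1|, which is < ϵ once |s + 1| < (25/38)ϵ.
Take δ = min(5, (25/38)ϵ). Then 0 < |s + 1| < δ forces both bounds, so |(-6s + 10)/(s + 11) − (8/5)| < ϵ.

δ = min(5, (25/38)ϵ)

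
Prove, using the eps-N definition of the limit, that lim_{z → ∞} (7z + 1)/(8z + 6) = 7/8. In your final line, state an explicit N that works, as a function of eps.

N = (17/32)/eps

Let eps > 0 be given. We seek N > 0 such that z > N implies |(7z + 1)/(8z + 6) − (7/8)| < eps.
(7z + 1)/(8z + 6) − (7/8) = (8(7z + 1) − 7(8z + 6)) / (8(8z + 6)) = -34/(8(8z + 6)).
For z > 0 we have 8z + 6 > 8z, so |(7z + 1)/(8z + 6) − (7/8)| = 34/(8(8z + 6)) < 34/(8·8z) = (17/32)/z.
Thus |(7z + 1)/(8z + 6) − (7/8)| < eps whenever z > (17/32)/eps.
Take N = (17/32)/eps. If z > N then |(7z + 1)/(8z + 6) − (7/8)| < (17/32)/z < eps.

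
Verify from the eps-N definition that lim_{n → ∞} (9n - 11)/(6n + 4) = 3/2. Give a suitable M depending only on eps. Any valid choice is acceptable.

Let eps > 0. For n ≥ 1, |(9n - 11)/(6n + 4) − (3/2)| = |-102|/(6(6n + 4)) = 102/(6(6n + 4)).
Since 6n + 4 ≥ 6n for n ≥ 1, this is ≤ 102/(6·6n) = (17/6)/n.
So |(9n - 11)/(6n + 4) − (3/2)| < eps whenever n > (17/6)/eps.
Take M = (17/6)/eps. If n > M then |(9n - 11)/(6n + 4) − (3/2)| ≤ (17/6)/n < eps.

M = (17/6)/eps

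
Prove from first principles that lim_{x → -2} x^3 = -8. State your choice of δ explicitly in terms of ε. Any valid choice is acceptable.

δ = min(1, ε/19)

Let ε > 0. We seek δ > 0 with 0 < |x + 2| < δ ⇒ |x^3 + 8| < ε.
Factor: x^3 + 8 = (x + 2)(x^2 - 2x + 4), so |x^3 + 8| = |x + 2|·|x^2 - 2x + 4|.
Impose δ ≤ 1 so that |x| < 3; then |x^2 - 2x + 4| ≤ 19.
Hence |x^3 + 8| ≤ 19|x + 2|, which is < ε once |x + 2| < ε/19.
Take δ = min(1, ε/19). If 0 < |x + 2| < δ then both bounds hold and |x^3 + 8| ≤ 19|x + 2| < 19·(ε/19) = ε.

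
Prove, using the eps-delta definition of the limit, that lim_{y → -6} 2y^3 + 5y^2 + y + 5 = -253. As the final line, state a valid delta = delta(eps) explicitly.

delta = min(2, eps/227)

Let eps > 0 be given. We want delta > 0 such that 0 < |y + 6| < delta implies |(2y^3 + 5y^2 + y + 5) + 253| < eps.
(2y^3 + 5y^2 + y + 5) + 253 = 2y^3 + 5y^2 + y + 258 = (y + 6)(2y^2 - 7y + 43).
So |(2y^3 + 5y^2 + y + 5) + 253| = |y + 6|·|2y^2 - 7y + 43|.
Assume first that |y + 6| < 2, so |y| < 8. Then |2y^2 - 7y + 43| ≤ 2·8^2 + 7·8 + 43 = 227.
Hence |(2y^3 + 5y^2 + y + 5) + 253| ≤ 227|y + 6| < eps provided |y + 6| < eps/227.
Choosing delta = min(2, eps/227) ensures both conditions, hence |(2y^3 + 5y^2 + y + 5) + 253| < eps.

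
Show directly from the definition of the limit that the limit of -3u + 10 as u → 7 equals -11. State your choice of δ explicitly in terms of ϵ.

Fix ϵ > 0. We need δ > 0 so that 0 < |u − 7| < δ implies |(-3u + 10) + 11| < ϵ.
Since (-3u + 10) + 11 = -3(u − 7), we have |(-3u + 10) + 11| = 3|u − 7|.
So 3|u − 7| < ϵ exactly when |u − 7| < ϵ/3.
Take δ = ϵ/3. If 0 < |u − 7| < δ then |(-3u + 10) + 11| = 3|u − 7| < 3·(ϵ/3) = ϵ.

δ = ϵ/3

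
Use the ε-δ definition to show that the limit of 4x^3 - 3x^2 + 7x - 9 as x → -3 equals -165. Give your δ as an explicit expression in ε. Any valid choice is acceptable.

Fix ε > 0. We want δ > 0 such that 0 < |x + 3| < δ implies |(4x^3 - 3x^2 + 7x - 9) + 165| < ε.
(4x^3 - 3x^2 + 7x - 9) + 165 = 4x^3 - 3x^2 + 7x + 156 = (x + 3)(4x^2 - 15x + 52).
So |(4x^3 - 3x^2 + 7x - 9) + 165| = |x + 3|·|4x^2 - 15x + 52|.
Assume first that |x + 3| < 1, so |x| < 4. Then |4x^2 - 15x + 52| ≤ 4·4^2 + 15·4 + 52 = 176.
Hence |(4x^3 - 3x^2 + 7x - 9) + 165| ≤ 176|x + 3| < ε provided |x + 3| < ε/176.
Choosing δ = min(1, ε/176) ensures both conditions, hence |(4x^3 - 3x^2 + 7x - 9) + 165| < ε.

δ = min(1, ε/176)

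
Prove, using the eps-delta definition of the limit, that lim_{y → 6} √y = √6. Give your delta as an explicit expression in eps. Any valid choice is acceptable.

Suppose eps > 0. We want delta > 0 such that 0 < |y − 6| < delta implies |√y − √6| < eps.
Multiplying by the conjugate, |√y − √6| = |y − 6|/(√y + √6).
Restrict delta ≤ 6 so that |y − 6| < 6 forces y > 0, and then √y + √6 > √6.
Hence |√y − √6| < |y − 6|/√6, which is < eps once |y − 6| < √6·eps.
Take delta = min(6, √6·eps). If 0 < |y − 6| < delta then y > 0 and |√y − √6| < |y − 6|/√6 < eps.

delta = min(6, √6·eps)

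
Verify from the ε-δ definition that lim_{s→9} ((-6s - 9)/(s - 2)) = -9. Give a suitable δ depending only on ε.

δ = min(7/2, (7/6)ε)

Suppose ε > 0. We want δ > 0 with 0 < |s − 9| < δ ⇒ |(-6s - 9)/(s - 2) + 9| < ε.
Combining over a common denominator, (-6s - 9)/(s - 2) + 9 = [(-6s - 9)·7 − (-63)·(s - 2)] / [7·(s - 2)] = 21(s − 9) / (7(s - 2)).
So |(-6s - 9)/(s - 2) + 9| = 21|s − 9| / (7·|s − 2|).
Restrict δ ≤ 7/2. Then |s − 9| < 7/2 gives |s − 2| = |(s − 9) + 7| ≥ 7 − 7/2 = 7/2.
Hence |(-6s - 9)/(s - 2) + 9| < 21|s − 9|/(7·(7/2)) = (6/7)|s − 9|, which is < ε once |s − 9| < (7/6)ε.
Take δ = min(7/2, (7/6)ε). Then 0 < |s − 9| < δ forces both bounds, so |(-6s - 9)/(s - 2) + 9| < ε.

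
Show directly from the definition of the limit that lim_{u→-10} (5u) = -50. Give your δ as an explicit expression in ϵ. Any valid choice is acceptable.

δ = ϵ/5

Fix ϵ > 0. We need δ > 0 so that 0 < |u + 10| < δ implies |(5u) + 50| < ϵ.
Since (5u) + 50 = 5(u + 10), we have |(5u) + 50| = 5|u + 10|.
So 5|u + 10| < ϵ exactly when |u + 10| < ϵ/5.
Take δ = ϵ/5. If 0 < |u + 10| < δ then |(5u) + 50| = 5|u + 10| < 5·(ϵ/5) = ϵ.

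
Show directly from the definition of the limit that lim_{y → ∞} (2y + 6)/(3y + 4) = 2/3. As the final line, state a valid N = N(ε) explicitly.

N = (10/9)/ε

Let ε > 0. We seek N > 0 such that y > N implies |(2y + 6)/(3y + 4) − (2/3)| < ε.
(2y + 6)/(3y + 4) − (2/3) = (3(2y + 6) − 2(3y + 4)) / (3(3y + 4)) = 10/(3(3y + 4)).
For y > 0 we have 3y + 4 > 3y, so |(2y + 6)/(3y + 4) − (2/3)| = 10/(3(3y + 4)) < 10/(3·3y) = (10/9)/y.
Thus |(2y + 6)/(3y + 4) − (2/3)| < ε whenever y > (10/9)/ε.
Take N = (10/9)/ε. If y > N then |(2y + 6)/(3y + 4) − (2/3)| < (10/9)/y < ε.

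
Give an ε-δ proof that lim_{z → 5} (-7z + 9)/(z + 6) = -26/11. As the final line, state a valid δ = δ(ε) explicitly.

Let ε > 0 be given. We want δ > 0 with 0 < |z − 5| < δ ⇒ |(-7z + 9)/(z + 6) + 26/11| < ε.
Combining over a common denominator, (-7z + 9)/(z + 6) + 26/11 = [(-7z + 9)·11 − (-26)·(z + 6)] / [11·(z + 6)] = -51(z − 5) / (11(z + 6)).
So |(-7z + 9)/(z + 6) + 26/11| = 51|z − 5| / (11·|z + 6|).
Restrict δ ≤ 11/2. Then |z − 5| < 11/2 gives |z + 6| = |(z − 5) + 11| ≥ 11 − 11/2 = 11/2.
Hence |(-7z + 9)/(z + 6) + 26/11| < 51|z − 5|/(11·(11/2)) = (102/121)|z − 5|, which is < ε once |z − 5| < (121/102)ε.
Take δ = min(11/2, (121/102)ε). Then 0 < |z − 5| < δ forces both bounds, so |(-7z + 9)/(z + 6) + 26/11| < ε.

δ = min(11/2, (121/102)ε)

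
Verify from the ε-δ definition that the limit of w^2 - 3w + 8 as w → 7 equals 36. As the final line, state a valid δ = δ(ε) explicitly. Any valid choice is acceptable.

Fix ε > 0. We want δ > 0 such that 0 < |w − 7| < δ implies |(w^2 - 3w + 8) − 36| < ε.
(w^2 - 3w + 8) − 36 = w^2 - 3w - 28 = (w − 7)(w + 4).
So |(w^2 - 3w + 8) − 36| = |w − 7|·|w + 4|.
Require δ ≤ 1. Then |w − 7| < 1 gives |w| < 8, and by the triangle inequality |w + 4| ≤ 8 + 4 = 12.
Hence |(w^2 - 3w + 8) − 36| ≤ 12|w − 7| < ε provided |w − 7| < ε/12.
Take δ = min(1, ε/12). Then 0 < |w − 7| < δ gives both |w − 7| < 1 and |w − 7| < ε/12, so |(w^2 - 3w + 8) − 36| < ε.

δ = min(1, ε/12)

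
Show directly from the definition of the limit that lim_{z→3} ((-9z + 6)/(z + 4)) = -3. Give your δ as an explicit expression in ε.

δ = min(7/2, (7/12)ε)

Fix ε > 0. We want δ > 0 with 0 < |z − 3| < δ ⇒ |(-9z + 6)/(z + 4) + 3| < ε.
Combining over a common denominator, (-9z + 6)/(z + 4) + 3 = [(-9z + 6)·7 − (-21)·(z + 4)] / [7·(z + 4)] = -42(z − 3) / (7(z + 4)).
So |(-9z + 6)/(z + 4) + 3| = 42|z − 3| / (7·|z + 4|).
Require δ ≤ 7/2, so |z + 4| ≥ |7| − |z − 3| > 7 − 7/2 = 7/2.
Hence |(-9z + 6)/(z + 4) + 3| < 42|z − 3|/(7·(7/2)) = (12/7)|z − 3|, which is < ε once |z − 3| < (7/12)ε.
Take δ = min(7/2, (7/12)ε). Then 0 < |z − 3| < δ forces both bounds, so |(-9z + 6)/(z + 4) + 3| < ε.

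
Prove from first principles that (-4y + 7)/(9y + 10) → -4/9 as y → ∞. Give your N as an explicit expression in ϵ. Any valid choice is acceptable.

N = (103/81)/ϵ

Suppose ϵ > 0. We seek N > 0 such that y > N implies |(-4y + 7)/(9y + 10) + 4/9| < ϵ.
(-4y + 7)/(9y + 10) + 4/9 = (9(-4y + 7) − (-4)(9y + 10)) / (9(9y + 10)) = 103/(9(9y + 10)).
For y > 0 we have 9y + 10 > 9y, so |(-4y + 7)/(9y + 10) + 4/9| = 103/(9(9y + 10)) < 103/(9·9y) = (103/81)/y.
Thus |(-4y + 7)/(9y + 10) + 4/9| < ϵ whenever y > (103/81)/ϵ.
Take N = (103/81)/ϵ. If y > N then |(-4y + 7)/(9y + 10) + 4/9| < (103/81)/y < ϵ.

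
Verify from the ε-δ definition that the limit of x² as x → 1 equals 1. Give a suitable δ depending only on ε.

δ = min(1, ε/3)

Fix ε > 0. We seek δ > 0 with 0 < |x − 1| < δ ⇒ |x² − 1| < ε.
Factor: x² − 1 = (x − 1)(x + 1), so |x² − 1| = |x − 1|·|x + 1|.
Restrict δ ≤ 1. Then |x − 1| < 1 gives |x| < 2, so by the triangle inequality |x + 1| ≤ 2 + 1 = 3.
Hence |x² − 1| ≤ 3|x − 1|, which is < ε once |x − 1| < ε/3.
Take δ = min(1, ε/3). If 0 < |x − 1| < δ then both bounds hold and |x² − 1| ≤ 3|x − 1| < 3·(ε/3) = ε.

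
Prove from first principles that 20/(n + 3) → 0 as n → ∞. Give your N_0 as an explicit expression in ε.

N_0 = 20/ε

Fix ε > 0. For n ≥ 1, |20/(n + 3) − 0| = 20/(n + 3) ≤ 20/n.
We need 20/n < ε, i.e. n > 20/ε.
Take N_0 = 20/ε. If n > N_0 then |20/(n + 3)| ≤ 20/n < ε.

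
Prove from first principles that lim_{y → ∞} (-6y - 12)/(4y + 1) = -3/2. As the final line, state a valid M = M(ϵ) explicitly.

M = (21/8)/ϵ

Suppose ϵ > 0. We seek M > 0 such that y > M implies |(-6y - 12)/(4y + 1) + 3/2| < ϵ.
(-6y - 12)/(4y + 1) + 3/2 = (4(-6y - 12) − (-6)(4y + 1)) / (4(4y + 1)) = -42/(4(4y + 1)).
For y > 0 we have 4y + 1 > 4y, so |(-6y - 12)/(4y + 1) + 3/2| = 42/(4(4y + 1)) < 42/(4·4y) = (21/8)/y.
Thus |(-6y - 12)/(4y + 1) + 3/2| < ϵ whenever y > (21/8)/ϵ.
Take M = (21/8)/ϵ. If y > M then |(-6y - 12)/(4y + 1) + 3/2| < (21/8)/y < ϵ.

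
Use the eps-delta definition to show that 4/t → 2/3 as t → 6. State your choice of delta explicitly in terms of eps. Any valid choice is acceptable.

delta = min(3, (9/2)eps)

Suppose eps > 0. We seek delta > 0 such that 0 < |t − 6| < delta implies |4/t − (2/3)| < eps.
|4/t − (2/3)| = 4·|6 − t|/(6·|t|) = 4|t − 6|/(6|t|).
Require delta ≤ 3 so that |t| > 6 − 3 = 3, hence 6|t| > 18.
Then |4/t − (2/3)| < 4|t − 6|/18, which is < eps when |t − 6| < (9/2)eps.
Take delta = min(3, (9/2)eps). Then 0 < |t − 6| < delta gives both |t − 6| < 3 and |t − 6| < (9/2)eps, so |4/t − (2/3)| < eps.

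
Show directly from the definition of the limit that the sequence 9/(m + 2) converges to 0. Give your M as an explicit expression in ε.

Let ε > 0 be given. For m ≥ 1, |9/(m + 2) − 0| = 9/(m + 2) ≤ 9/m.
We need 9/m < ε, i.e. m > 9/ε.
Take M = 9/ε. If m > M then |9/(m + 2)| ≤ 9/m < ε.

M = 9/ε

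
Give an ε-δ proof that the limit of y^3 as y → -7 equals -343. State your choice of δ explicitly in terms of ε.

Suppose ε > 0. We seek δ > 0 with 0 < |y + 7| < δ ⇒ |y^3 + 343| < ε.
Factor: y^3 + 343 = (y + 7)(y^2 - 7y + 49), so |y^3 + 343| = |y + 7|·|y^2 - 7y + 49|.
Impose δ ≤ 1 so that |y| < 8; then |y^2 - 7y + 49| ≤ 169.
Hence |y^3 + 343| ≤ 169|y + 7|, which is < ε once |y + 7| < ε/169.
Take δ = min(1, ε/169). If 0 < |y + 7| < δ then both bounds hold and |y^3 + 343| ≤ 169|y + 7| < 169·(ε/169) = ε.

δ = min(1, ε/169)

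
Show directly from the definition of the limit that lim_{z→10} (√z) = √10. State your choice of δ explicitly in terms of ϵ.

δ = min(10, √10·ϵ)

Fix ϵ > 0. We want δ > 0 such that 0 < |z − 10| < δ implies |√z − √10| < ϵ.
Multiplying by the conjugate, |√z − √10| = |z − 10|/(√z + √10).
Restrict δ ≤ 10 so that |z − 10| < 10 forces z > 0, and then √z + √10 > √10.
Hence |√z − √10| < |z − 10|/√10, which is < ϵ once |z − 10| < √10·ϵ.
Take δ = min(10, √10·ϵ). If 0 < |z − 10| < δ then z > 0 and |√z − √10| < |z − 10|/√10 < ϵ.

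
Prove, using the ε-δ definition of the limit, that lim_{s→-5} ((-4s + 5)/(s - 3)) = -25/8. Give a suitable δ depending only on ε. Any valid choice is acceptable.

δ = min(4, (32/7)ε)

Suppose ε > 0. We want δ > 0 with 0 < |s + 5| < δ ⇒ |(-4s + 5)/(s - 3) + 25/8| < ε.
Combining over a common denominator, (-4s + 5)/(s - 3) + 25/8 = [(-4s + 5)·(-8) − 25·(s - 3)] / [(-8)·(s - 3)] = 7(s + 5) / ((-8)(s - 3)).
So |(-4s + 5)/(s - 3) + 25/8| = 7|s + 5| / (8·|s − 3|).
Restrict δ ≤ 4. Then |s + 5| < 4 gives |s − 3| = |(s + 5) + (-8)| ≥ 8 − 4 = 4.
Hence |(-4s + 5)/(s - 3) + 25/8| < 7|s + 5|/(8·4) = (7/32)|s + 5|, which is < ε once |s + 5| < (32/7)ε.
Take δ = min(4, (32/7)ε). Then 0 < |s + 5| < δ forces both bounds, so |(-4s + 5)/(s - 3) + 25/8| < ε.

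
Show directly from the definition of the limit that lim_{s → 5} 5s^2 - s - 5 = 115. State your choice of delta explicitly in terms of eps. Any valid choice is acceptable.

Suppose eps > 0. We want delta > 0 such that 0 < |s − 5| < delta implies |(5s^2 - s - 5) − 115| < eps.
(5s^2 - s - 5) − 115 = 5s^2 - s - 120 = (s − 5)(5s + 24).
So |(5s^2 - s - 5) − 115| = |s − 5|·|5s + 24|.
Assume first that |s − 5| < 1, so |s| < 6. Then |5s + 24| ≤ 5·6 + 24 = 54.
Hence |(5s^2 - s - 5) − 115| ≤ 54|s − 5| < eps provided |s − 5| < eps/54.
Choosing delta = min(1, eps/54) ensures both conditions, hence |(5s^2 - s - 5) − 115| < eps.

delta = min(1, eps/54)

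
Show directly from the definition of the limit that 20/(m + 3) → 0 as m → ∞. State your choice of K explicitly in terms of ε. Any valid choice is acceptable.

K = 20/ε

Let ε > 0. For m ≥ 1, |20/(m + 3) − 0| = 20/(m + 3) ≤ 20/m.
We need 20/m < ε, i.e. m > 20/ε.
Take K = 20/ε. If m > K then |20/(m + 3)| ≤ 20/m < ε.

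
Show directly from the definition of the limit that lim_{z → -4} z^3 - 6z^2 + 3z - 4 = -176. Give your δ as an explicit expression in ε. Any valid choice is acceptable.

δ = min(1, ε/118)

Let ε > 0 be given. We want δ > 0 such that 0 < |z + 4| < δ implies |(z^3 - 6z^2 + 3z - 4) + 176| < ε.
(z^3 - 6z^2 + 3z - 4) + 176 = z^3 - 6z^2 + 3z + 172 = (z + 4)(z^2 - 10z + 43).
So |(z^3 - 6z^2 + 3z - 4) + 176| = |z + 4|·|z^2 - 10z + 43|.
Assume first that |z + 4| < 1, so |z| < 5. Then |z^2 - 10z + 43| ≤ 5^2 + 10·5 + 43 = 118.
Hence |(z^3 - 6z^2 + 3z - 4) + 176| ≤ 118|z + 4| < ε provided |z + 4| < ε/118.
Take δ = min(1, ε/118). Then 0 < |z + 4| < δ gives both |z + 4| < 1 and |z + 4| < ε/118, so |(z^3 - 6z^2 + 3z - 4) + 176| < ε.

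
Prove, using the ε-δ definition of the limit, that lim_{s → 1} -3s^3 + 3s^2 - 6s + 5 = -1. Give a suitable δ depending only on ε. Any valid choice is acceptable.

δ = min(1, ε/18)

Fix ε > 0. We want δ > 0 such that 0 < |s − 1| < δ implies |(-3s^3 + 3s^2 - 6s + 5) + 1| < ε.
(-3s^3 + 3s^2 - 6s + 5) + 1 = -3s^3 + 3s^2 - 6s + 6 = (s − 1)(-3s^2 - 6).
So |(-3s^3 + 3s^2 - 6s + 5) + 1| = |s − 1|·|-3s^2 - 6|.
Require δ ≤ 1. Then |s − 1| < 1 gives |s| < 2, and by the triangle inequality |-3s^2 - 6| ≤ 3·2^2 + 6 = 18.
Hence |(-3s^3 + 3s^2 - 6s + 5) + 1| ≤ 18|s − 1| < ε provided |s − 1| < ε/18.
Take δ = min(1, ε/18). Then 0 < |s − 1| < δ gives both |s − 1| < 1 and |s − 1| < ε/18, so |(-3s^3 + 3s^2 - 6s + 5) + 1| < ε.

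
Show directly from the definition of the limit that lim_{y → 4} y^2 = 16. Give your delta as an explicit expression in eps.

Let eps > 0 be given. We seek delta > 0 with 0 < |y − 4| < delta ⇒ |y^2 − 16| < eps.
Factor: y^2 − 16 = (y − 4)(y + 4), so |y^2 − 16| = |y − 4|·|y + 4|.
Impose delta ≤ 2 so that |y| < 6; then |y + 4| ≤ 10.
Hence |y^2 − 16| ≤ 10|y − 4|, which is < eps once |y − 4| < eps/10.
Take delta = min(2, eps/10). If 0 < |y − 4| < delta then both bounds hold and |y^2 − 16| ≤ 10|y − 4| < 10·(eps/10) = eps.

delta = min(2, eps/10)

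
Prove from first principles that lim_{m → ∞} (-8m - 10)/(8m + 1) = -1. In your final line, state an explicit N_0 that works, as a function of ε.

Fix ε > 0. For m ≥ 1, |(-8m - 10)/(8m + 1) + 1| = |-72|/(8(8m + 1)) = 72/(8(8m + 1)).
Since 8m + 1 ≥ 8m for m ≥ 1, this is ≤ 72/(8·8m) = (9/8)/m.
So |(-8m - 10)/(8m + 1) + 1| < ε whenever m > (9/8)/ε.
Take N_0 = (9/8)/ε. If m > N_0 then |(-8m - 10)/(8m + 1) + 1| ≤ (9/8)/m < ε.

N_0 = (9/8)/ε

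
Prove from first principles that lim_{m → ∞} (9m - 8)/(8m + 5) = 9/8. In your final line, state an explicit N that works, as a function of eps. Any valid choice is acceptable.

N = (109/64)/eps

Let eps > 0 be given. For m ≥ 1, |(9m - 8)/(8m + 5) − (9/8)| = |-109|/(8(8m + 5)) = 109/(8(8m + 5)).
Since 8m + 5 ≥ 8m for m ≥ 1, this is ≤ 109/(8·8m) = (109/64)/m.
So |(9m - 8)/(8m + 5) − (9/8)| < eps whenever m > (109/64)/eps.
Take N = (109/64)/eps. If m > N then |(9m - 8)/(8m + 5) − (9/8)| ≤ (109/64)/m < eps.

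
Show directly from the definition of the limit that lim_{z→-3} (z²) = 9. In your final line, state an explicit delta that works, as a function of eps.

Fix eps > 0. We seek delta > 0 with 0 < |z + 3| < delta ⇒ |z² − 9| < eps.
Factor: z² − 9 = (z + 3)(z - 3), so |z² − 9| = |z + 3|·|z - 3|.
Impose delta ≤ 2 so that |z| < 5; then |z - 3| ≤ 8.
Hence |z² − 9| ≤ 8|z + 3|, which is < eps once |z + 3| < eps/8.
Take delta = min(2, eps/8). If 0 < |z + 3| < delta then both bounds hold and |z² − 9| ≤ 8|z + 3| < 8·(eps/8) = eps.

delta = min(2, eps/8)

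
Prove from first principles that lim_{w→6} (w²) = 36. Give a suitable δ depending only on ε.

δ = min(2, ε/14)

Let ε > 0 be given. We seek δ > 0 with 0 < |w − 6| < δ ⇒ |w² − 36| < ε.
Factor: w² − 36 = (w − 6)(w + 6), so |w² − 36| = |w − 6|·|w + 6|.
Restrict δ ≤ 2. Then |w − 6| < 2 gives |w| < 8, so by the triangle inequality |w + 6| ≤ 8 + 6 = 14.
Hence |w² − 36| ≤ 14|w − 6|, which is < ε once |w − 6| < ε/14.
Take δ = min(2, ε/14). If 0 < |w − 6| < δ then both bounds hold and |w² − 36| ≤ 14|w − 6| < 14·(ε/14) = ε.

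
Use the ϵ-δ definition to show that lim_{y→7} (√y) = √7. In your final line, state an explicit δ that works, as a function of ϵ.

Let ϵ > 0 be given. We want δ > 0 such that 0 < |y − 7| < δ implies |√y − √7| < ϵ.
Rationalise: √y − √7 = (y − 7)/(√y + √7), so |√y − √7| = |y − 7|/(√y + √7).
Restrict δ ≤ 7 so that |y − 7| < 7 forces y > 0, and then √y + √7 > √7.
Hence |√y − √7| < |y − 7|/√7, which is < ϵ once |y − 7| < √7·ϵ.
Take δ = min(7, √7·ϵ). If 0 < |y − 7| < δ then y > 0 and |√y − √7| < |y − 7|/√7 < ϵ.

δ = min(7, √7·ϵ)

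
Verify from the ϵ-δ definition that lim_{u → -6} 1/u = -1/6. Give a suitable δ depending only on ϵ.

δ = min(3, 18ϵ)

Suppose ϵ > 0. We seek δ > 0 such that 0 < |u + 6| < δ implies |1/u + 1/6| < ϵ.
|1/u + 1/6| = |-6 − u|/(6·|u|) = |u + 6|/(6|u|).
Require δ ≤ 3 so that |u| > 6 − 3 = 3, hence 6|u| > 18.
Then |1/u + 1/6| < |u + 6|/18, which is < ϵ when |u + 6| < 18ϵ.
Take δ = min(3, 18ϵ). Then 0 < |u + 6| < δ gives both |u + 6| < 3 and |u + 6| < 18ϵ, so |1/u + 1/6| < ϵ.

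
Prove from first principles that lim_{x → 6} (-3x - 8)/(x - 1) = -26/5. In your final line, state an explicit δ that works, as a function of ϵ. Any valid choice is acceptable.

δ = min(5/2, (25/22)ϵ)

Fix ϵ > 0. We want δ > 0 with 0 < |x − 6| < δ ⇒ |(-3x - 8)/(x - 1) + 26/5| < ϵ.
Combining over a common denominator, (-3x - 8)/(x - 1) + 26/5 = [(-3x - 8)·5 − (-26)·(x - 1)] / [5·(x - 1)] = 11(x − 6) / (5(x - 1)).
So |(-3x - 8)/(x - 1) + 26/5| = 11|x − 6| / (5·|x − 1|).
Restrict δ ≤ 5/2. Then |x − 6| < 5/2 gives |x − 1| = |(x − 6) + 5| ≥ 5 − 5/2 = 5/2.
Hence |(-3x - 8)/(x - 1) + 26/5| < 11|x − 6|/(5·(5/2)) = (22/25)|x − 6|, which is < ϵ once |x − 6| < (25/22)ϵ.
Take δ = min(5/2, (25/22)ϵ). Then 0 < |x − 6| < δ forces both bounds, so |(-3x - 8)/(x - 1) + 26/5| < ϵ.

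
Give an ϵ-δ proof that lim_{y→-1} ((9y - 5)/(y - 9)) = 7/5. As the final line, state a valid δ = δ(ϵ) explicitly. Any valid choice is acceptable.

Fix ϵ > 0. We want δ > 0 with 0 < |y + 1| < δ ⇒ |(9y - 5)/(y - 9) − (7/5)| < ϵ.
Combining over a common denominator, (9y - 5)/(y - 9) − (7/5) = [(9y - 5)·(-10) − (-14)·(y - 9)] / [(-10)·(y - 9)] = -76(y + 1) / ((-10)(y - 9)).
So |(9y - 5)/(y - 9) − (7/5)| = 76|y + 1| / (10·|y − 9|).
Require δ ≤ 5, so |y − 9| ≥ |-10| − |y + 1| > 10 − 5 = 5.
Hence |(9y - 5)/(y - 9) − (7/5)| < 76|y + 1|/(10·5) = (38/25)|y + 1|, which is < ϵ once |y + 1| < (25/38)ϵ.
Take δ = min(5, (25/38)ϵ). Then 0 < |y + 1| < δ forces both bounds, so |(9y - 5)/(y - 9) − (7/5)| < ϵ.

δ = min(5, (25/38)ϵ)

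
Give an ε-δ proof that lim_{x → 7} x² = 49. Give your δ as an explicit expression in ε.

Fix ε > 0. We seek δ > 0 with 0 < |x − 7| < δ ⇒ |x² − 49| < ε.
Factor: x² − 49 = (x − 7)(x + 7), so |x² − 49| = |x − 7|·|x + 7|.
Restrict δ ≤ 2. Then |x − 7| < 2 gives |x| < 9, so by the triangle inequality |x + 7| ≤ 9 + 7 = 16.
Hence |x² − 49| ≤ 16|x − 7|, which is < ε once |x − 7| < ε/16.
Take δ = min(2, ε/16). If 0 < |x − 7| < δ then both bounds hold and |x² − 49| ≤ 16|x − 7| < 16·(ε/16) = ε.

δ = min(2, ε/16)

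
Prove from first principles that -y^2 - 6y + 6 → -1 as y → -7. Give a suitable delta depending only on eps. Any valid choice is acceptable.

delta = min(1, eps/9)

Fix eps > 0. We want delta > 0 such that 0 < |y + 7| < delta implies |(-y^2 - 6y + 6) + 1| < eps.
(-y^2 - 6y + 6) + 1 = -y^2 - 6y + 7 = (y + 7)(-y + 1).
So |(-y^2 - 6y + 6) + 1| = |y + 7|·|-y + 1|.
Require delta ≤ 1. Then |y + 7| < 1 gives |y| < 8, and by the triangle inequality |-y + 1| ≤ 8 + 1 = 9.
Hence |(-y^2 - 6y + 6) + 1| ≤ 9|y + 7| < eps provided |y + 7| < eps/9.
Choosing delta = min(1, eps/9) ensures both conditions, hence |(-y^2 - 6y + 6) + 1| < eps.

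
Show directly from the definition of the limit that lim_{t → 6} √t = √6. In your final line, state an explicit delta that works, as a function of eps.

delta = min(6, √6·eps)

Let eps > 0 be given. We want delta > 0 such that 0 < |t − 6| < delta implies |√t − √6| < eps.
Rationalise: √t − √6 = (t − 6)/(√t + √6), so |√t − √6| = |t − 6|/(√t + √6).
Restrict delta ≤ 6 so that |t − 6| < 6 forces t > 0, and then √t + √6 > √6.
Hence |√t − √6| < |t − 6|/√6, which is < eps once |t − 6| < √6·eps.
Take delta = min(6, √6·eps). If 0 < |t − 6| < delta then t > 0 and |√t − √6| < |t − 6|/√6 < eps.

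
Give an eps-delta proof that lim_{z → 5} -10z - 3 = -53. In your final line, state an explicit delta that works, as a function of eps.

Let eps > 0 be given. We need delta > 0 so that 0 < |z − 5| < delta implies |(-10z - 3) + 53| < eps.
Since (-10z - 3) + 53 = -10(z − 5), we have |(-10z - 3) + 53| = 10|z − 5|.
So 10|z − 5| < eps exactly when |z − 5| < eps/10.
Take delta = eps/10. If 0 < |z − 5| < delta then |(-10z - 3) + 53| = 10|z − 5| < 10·(eps/10) = eps.

delta = eps/10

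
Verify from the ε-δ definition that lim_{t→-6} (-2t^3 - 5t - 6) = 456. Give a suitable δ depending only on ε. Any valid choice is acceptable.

δ = min(1, ε/259)

Let ε > 0. We want δ > 0 such that 0 < |t + 6| < δ implies |(-2t^3 - 5t - 6) − 456| < ε.
(-2t^3 - 5t - 6) − 456 = -2t^3 - 5t - 462 = (t + 6)(-2t^2 + 12t - 77).
So |(-2t^3 - 5t - 6) − 456| = |t + 6|·|-2t^2 + 12t - 77|.
Assume first that |t + 6| < 1, so |t| < 7. Then |-2t^2 + 12t - 77| ≤ 2·7^2 + 12·7 + 77 = 259.
Hence |(-2t^3 - 5t - 6) − 456| ≤ 259|t + 6| < ε provided |t + 6| < ε/259.
Choosing δ = min(1, ε/259) ensures both conditions, hence |(-2t^3 - 5t - 6) − 456| < ε.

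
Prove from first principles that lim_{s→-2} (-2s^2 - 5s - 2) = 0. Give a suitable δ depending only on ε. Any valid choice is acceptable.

Fix ε > 0. We want δ > 0 such that 0 < |s + 2| < δ implies |(-2s^2 - 5s - 2)| < ε.
(-2s^2 - 5s - 2) = -2s^2 - 5s - 2 = (s + 2)(-2s - 1).
So |(-2s^2 - 5s - 2)| = |s + 2|·|-2s - 1|.
Assume first that |s + 2| < 1, so |s| < 3. Then |-2s - 1| ≤ 2·3 + 1 = 7.
Hence |(-2s^2 - 5s - 2)| ≤ 7|s + 2| < ε provided |s + 2| < ε/7.
Take δ = min(1, ε/7). Then 0 < |s + 2| < δ gives both |s + 2| < 1 and |s + 2| < ε/7, so |(-2s^2 - 5s - 2)| < ε.

δ = min(1, ε/7)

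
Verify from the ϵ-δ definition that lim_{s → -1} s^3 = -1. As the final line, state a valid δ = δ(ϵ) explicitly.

δ = min(1, ϵ/7)

Let ϵ > 0. We seek δ > 0 with 0 < |s + 1| < δ ⇒ |s^3 + 1| < ϵ.
Factor: s^3 + 1 = (s + 1)(s^2 - s + 1), so |s^3 + 1| = |s + 1|·|s^2 - s + 1|.
Impose δ ≤ 1 so that |s| < 2; then |s^2 - s + 1| ≤ 7.
Hence |s^3 + 1| ≤ 7|s + 1|, which is < ϵ once |s + 1| < ϵ/7.
Take δ = min(1, ϵ/7). If 0 < |s + 1| < δ then both bounds hold and |s^3 + 1| ≤ 7|s + 1| < 7·(ϵ/7) = ϵ.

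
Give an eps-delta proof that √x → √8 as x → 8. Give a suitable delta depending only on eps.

Let eps > 0. We want delta > 0 such that 0 < |x − 8| < delta implies |√x − √8| < eps.
Rationalise: √x − √8 = (x − 8)/(√x + √8), so |√x − √8| = |x − 8|/(√x + √8).
Restrict delta ≤ 8 so that |x − 8| < 8 forces x > 0, and then √x + √8 > √8.
Hence |√x − √8| < |x − 8|/√8, which is < eps once |x − 8| < √8·eps.
Take delta = min(8, √8·eps). If 0 < |x − 8| < delta then x > 0 and |√x − √8| < |x − 8|/√8 < eps.

delta = min(8, √8·eps)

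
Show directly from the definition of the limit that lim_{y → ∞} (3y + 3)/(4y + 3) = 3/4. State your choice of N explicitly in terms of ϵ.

N = (3/16)/ϵ

Let ϵ > 0 be given. We seek N > 0 such that y > N implies |(3y + 3)/(4y + 3) − (3/4)| < ϵ.
(3y + 3)/(4y + 3) − (3/4) = (4(3y + 3) − 3(4y + 3)) / (4(4y + 3)) = 3/(4(4y + 3)).
For y > 0 we have 4y + 3 > 4y, so |(3y + 3)/(4y + 3) − (3/4)| = 3/(4(4y + 3)) < 3/(4·4y) = (3/16)/y.
Thus |(3y + 3)/(4y + 3) − (3/4)| < ϵ whenever y > (3/16)/ϵ.
Take N = (3/16)/ϵ. If y > N then |(3y + 3)/(4y + 3) − (3/4)| < (3/16)/y < ϵ.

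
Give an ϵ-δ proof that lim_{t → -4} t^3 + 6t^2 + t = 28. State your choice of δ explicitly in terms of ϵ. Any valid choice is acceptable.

Fix ϵ > 0. We want δ > 0 such that 0 < |t + 4| < δ implies |(t^3 + 6t^2 + t) − 28| < ϵ.
(t^3 + 6t^2 + t) − 28 = t^3 + 6t^2 + t - 28 = (t + 4)(t^2 + 2t - 7).
So |(t^3 + 6t^2 + t) − 28| = |t + 4|·|t^2 + 2t - 7|.
Require δ ≤ 1. Then |t + 4| < 1 gives |t| < 5, and by the triangle inequality |t^2 + 2t - 7| ≤ 5^2 + 2·5 + 7 = 42.
Hence |(t^3 + 6t^2 + t) − 28| ≤ 42|t + 4| < ϵ provided |t + 4| < ϵ/42.
Choosing δ = min(1, ϵ/42) ensures both conditions, hence |(t^3 + 6t^2 + t) − 28| < ϵ.

δ = min(1, ϵ/42)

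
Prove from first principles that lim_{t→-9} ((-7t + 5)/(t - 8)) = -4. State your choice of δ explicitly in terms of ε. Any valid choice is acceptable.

δ = min(17/2, (17/6)ε)

Let ε > 0. We want δ > 0 with 0 < |t + 9| < δ ⇒ |(-7t + 5)/(t - 8) + 4| < ε.
Combining over a common denominator, (-7t + 5)/(t - 8) + 4 = [(-7t + 5)·(-17) − 68·(t - 8)] / [(-17)·(t - 8)] = 51(t + 9) / ((-17)(t - 8)).
So |(-7t + 5)/(t - 8) + 4| = 51|t + 9| / (17·|t − 8|).
Restrict δ ≤ 17/2. Then |t + 9| < 17/2 gives |t − 8| = |(t + 9) + (-17)| ≥ 17 − 17/2 = 17/2.
Hence |(-7t + 5)/(t - 8) + 4| < 51|t + 9|/(17·(17/2)) = (6/17)|t + 9|, which is < ε once |t + 9| < (17/6)ε.
Take δ = min(17/2, (17/6)ε). Then 0 < |t + 9| < δ forces both bounds, so |(-7t + 5)/(t - 8) + 4| < ε.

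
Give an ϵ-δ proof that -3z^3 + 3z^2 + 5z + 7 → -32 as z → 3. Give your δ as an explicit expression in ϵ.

Let ϵ > 0 be given. We want δ > 0 such that 0 < |z − 3| < δ implies |(-3z^3 + 3z^2 + 5z + 7) + 32| < ϵ.
(-3z^3 + 3z^2 + 5z + 7) + 32 = -3z^3 + 3z^2 + 5z + 39 = (z − 3)(-3z^2 - 6z - 13).
So |(-3z^3 + 3z^2 + 5z + 7) + 32| = |z − 3|·|-3z^2 - 6z - 13|.
Require δ ≤ 2. Then |z − 3| < 2 gives |z| < 5, and by the triangle inequality |-3z^2 - 6z - 13| ≤ 3·5^2 + 6·5 + 13 = 118.
Hence |(-3z^3 + 3z^2 + 5z + 7) + 32| ≤ 118|z − 3| < ϵ provided |z − 3| < ϵ/118.
Take δ = min(2, ϵ/118). Then 0 < |z − 3| < δ gives both |z − 3| < 2 and |z − 3| < ϵ/118, so |(-3z^3 + 3z^2 + 5z + 7) + 32| < ϵ.

δ = min(2, ϵ/118)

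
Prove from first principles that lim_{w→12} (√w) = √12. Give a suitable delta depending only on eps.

Let eps > 0 be given. We want delta > 0 such that 0 < |w − 12| < delta implies |√w − √12| < eps.
Rationalise: √w − √12 = (w − 12)/(√w + √12), so |√w − √12| = |w − 12|/(√w + √12).
Restrict delta ≤ 12 so that |w − 12| < 12 forces w > 0, and then √w + √12 > √12.
Hence |√w − √12| < |w − 12|/√12, which is < eps once |w − 12| < √12·eps.
Take delta = min(12, √12·eps). If 0 < |w − 12| < delta then w > 0 and |√w − √12| < |w − 12|/√12 < eps.

delta = min(12, √12·eps)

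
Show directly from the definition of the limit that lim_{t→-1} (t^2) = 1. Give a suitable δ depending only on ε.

δ = min(2, ε/4)

Let ε > 0 be given. We seek δ > 0 with 0 < |t + 1| < δ ⇒ |t^2 − 1| < ε.
Factor: t^2 − 1 = (t + 1)(t - 1), so |t^2 − 1| = |t + 1|·|t - 1|.
Impose δ ≤ 2 so that |t| < 3; then |t - 1| ≤ 4.
Hence |t^2 − 1| ≤ 4|t + 1|, which is < ε once |t + 1| < ε/4.
Take δ = min(2, ε/4). If 0 < |t + 1| < δ then both bounds hold and |t^2 − 1| ≤ 4|t + 1| < 4·(ε/4) = ε.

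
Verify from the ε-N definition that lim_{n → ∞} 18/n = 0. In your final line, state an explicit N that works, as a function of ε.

N = 18/ε

Suppose ε > 0. For n ≥ 1, |18/n − 0| = 18/(n) ≤ 18/n.
We need 18/n < ε, i.e. n > 18/ε.
Take N = 18/ε. If n > N then |18/n| ≤ 18/n < ε.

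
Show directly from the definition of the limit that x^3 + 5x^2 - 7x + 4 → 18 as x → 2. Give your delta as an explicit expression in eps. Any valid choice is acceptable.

Suppose eps > 0. We want delta > 0 such that 0 < |x − 2| < delta implies |(x^3 + 5x^2 - 7x + 4) − 18| < eps.
(x^3 + 5x^2 - 7x + 4) − 18 = x^3 + 5x^2 - 7x - 14 = (x − 2)(x^2 + 7x + 7).
So |(x^3 + 5x^2 - 7x + 4) − 18| = |x − 2|·|x^2 + 7x + 7|.
Require delta ≤ 2. Then |x − 2| < 2 gives |x| < 4, and by the triangle inequality |x^2 + 7x + 7| ≤ 4^2 + 7·4 + 7 = 51.
Hence |(x^3 + 5x^2 - 7x + 4) − 18| ≤ 51|x − 2| < eps provided |x − 2| < eps/51.
Take delta = min(2, eps/51). Then 0 < |x − 2| < delta gives both |x − 2| < 2 and |x − 2| < eps/51, so |(x^3 + 5x^2 - 7x + 4) − 18| < eps.

delta = min(2, eps/51)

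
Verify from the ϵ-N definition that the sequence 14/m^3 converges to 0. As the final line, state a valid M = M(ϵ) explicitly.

M = (14/ϵ)^{1/3}

Fix ϵ > 0. For m ≥ 1, |14/m^3 − 0| = 14/m^3.
14/m^3 < ϵ ⇔ m^3 > 14/ϵ ⇔ m > (14/ϵ)^{1/3}.
Take M = (14/ϵ)^{1/3}. Then m > M implies 14/m^3 < ϵ.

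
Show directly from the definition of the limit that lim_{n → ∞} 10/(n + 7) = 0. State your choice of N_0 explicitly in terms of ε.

N_0 = 10/ε

Suppose ε > 0. For n ≥ 1, |10/(n + 7) − 0| = 10/(n + 7) ≤ 10/n.
We need 10/n < ε, i.e. n > 10/ε.
Take N_0 = 10/ε. If n > N_0 then |10/(n + 7)| ≤ 10/n < ε.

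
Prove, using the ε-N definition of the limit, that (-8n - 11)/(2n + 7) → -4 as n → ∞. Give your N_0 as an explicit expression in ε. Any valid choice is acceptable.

N_0 = (17/2)/ε

Suppose ε > 0. For n ≥ 1, |(-8n - 11)/(2n + 7) + 4| = |34|/(2(2n + 7)) = 34/(2(2n + 7)).
Since 2n + 7 ≥ 2n for n ≥ 1, this is ≤ 34/(2·2n) = (17/2)/n.
So |(-8n - 11)/(2n + 7) + 4| < ε whenever n > (17/2)/ε.
Take N_0 = (17/2)/ε. If n > N_0 then |(-8n - 11)/(2n + 7) + 4| ≤ (17/2)/n < ε.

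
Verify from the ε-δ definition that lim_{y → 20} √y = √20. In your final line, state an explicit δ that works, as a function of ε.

δ = min(20, √20·ε)

Fix ε > 0. We want δ > 0 such that 0 < |y − 20| < δ implies |√y − √20| < ε.
Rationalise: √y − √20 = (y − 20)/(√y + √20), so |√y − √20| = |y − 20|/(√y + √20).
Restrict δ ≤ 20 so that |y − 20| < 20 forces y > 0, and then √y + √20 > √20.
Hence |√y − √20| < |y − 20|/√20, which is < ε once |y − 20| < √20·ε.
Take δ = min(20, √20·ε). If 0 < |y − 20| < δ then y > 0 and |√y − √20| < |y − 20|/√20 < ε.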